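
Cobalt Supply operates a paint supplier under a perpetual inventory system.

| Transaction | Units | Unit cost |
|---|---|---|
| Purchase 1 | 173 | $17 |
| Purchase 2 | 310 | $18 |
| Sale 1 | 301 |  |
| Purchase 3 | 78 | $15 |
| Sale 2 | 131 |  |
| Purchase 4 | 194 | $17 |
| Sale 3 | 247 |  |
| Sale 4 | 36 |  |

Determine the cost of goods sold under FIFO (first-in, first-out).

Sale 1 (301) [FIFO — oldest first]: 173 @ $17 + 128 @ $18 = $5,245
Sale 2 (131) [FIFO — oldest first]: 131 @ $18 = $2,358
Sale 3 (247) [FIFO — oldest first]: 51 @ $18 + 78 @ $15 + 118 @ $17 = $4,094
Sale 4 (36) [FIFO — oldest first]: 36 @ $17 = $612
Total COGS = $5,245 + $2,358 + $4,094 + $612 = $12,309
Ending inventory: 40 @ $17 = $680
Check: goods available $12,989 = COGS $12,309 + ending $680

COGS = $12,309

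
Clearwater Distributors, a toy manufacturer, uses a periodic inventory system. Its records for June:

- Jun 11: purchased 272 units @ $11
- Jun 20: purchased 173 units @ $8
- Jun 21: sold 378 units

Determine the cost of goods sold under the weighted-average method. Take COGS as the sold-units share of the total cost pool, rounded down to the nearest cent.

COGS = $3,717.14

Jun 21, sell 378: 378/445 × $4,376.00 → $3,717.14
Ending inventory (cost pool remaining) = $658.86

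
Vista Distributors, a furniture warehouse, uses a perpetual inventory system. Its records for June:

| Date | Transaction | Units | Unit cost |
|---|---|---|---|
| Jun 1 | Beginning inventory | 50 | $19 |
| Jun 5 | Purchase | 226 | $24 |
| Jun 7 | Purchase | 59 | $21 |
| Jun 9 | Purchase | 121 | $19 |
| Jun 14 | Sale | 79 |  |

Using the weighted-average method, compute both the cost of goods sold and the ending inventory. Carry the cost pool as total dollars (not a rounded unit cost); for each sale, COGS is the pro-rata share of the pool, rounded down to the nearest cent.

COGS = $1,717.21; ending inventory = $8,194.79

After Jun 1: 50 on hand, pool $950.00 (≈ $19.0000 each)
After Jun 5: 276 on hand, pool $6,374.00 (≈ $23.0942 each)
After Jun 7: 335 on hand, pool $7,613.00 (≈ $22.7254 each)
After Jun 9: 456 on hand, pool $9,912.00 (≈ $21.7368 each)
Jun 14, sell 79: 79/456 × $9,912.00 → $1,717.21
Ending inventory (cost pool remaining) = $8,194.79
Check: goods available $9,912.00 = COGS $1,717.21 + ending $8,194.79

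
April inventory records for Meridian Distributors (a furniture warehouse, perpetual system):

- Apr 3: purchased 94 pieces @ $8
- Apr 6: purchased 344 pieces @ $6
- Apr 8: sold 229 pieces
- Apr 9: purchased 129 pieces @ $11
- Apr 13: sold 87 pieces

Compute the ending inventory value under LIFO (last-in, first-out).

Ending inventory = $1,904

Apr 8, 229 sold [LIFO — newest first]: 229 @ $6 = $1,374
Apr 13, 87 sold [LIFO — newest first]: 87 @ $11 = $957
Total COGS = $1,374 + $957 = $2,331
Ending inventory: 94 @ $8 + 115 @ $6 + 42 @ $11 = $1,904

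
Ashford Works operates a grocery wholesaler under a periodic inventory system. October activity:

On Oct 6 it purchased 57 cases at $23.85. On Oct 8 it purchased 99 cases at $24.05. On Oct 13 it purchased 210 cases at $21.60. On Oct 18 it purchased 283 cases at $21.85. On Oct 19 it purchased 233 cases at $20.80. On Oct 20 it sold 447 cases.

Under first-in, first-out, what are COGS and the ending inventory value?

COGS = $10,046.25; ending inventory = $9,260.10

Oct 20, 447 sold [FIFO — oldest first]: 57 @ $23.85 + 99 @ $24.05 + 210 @ $21.60 + 81 @ $21.85 = $10,046.25
Ending inventory: 202 @ $21.85 + 233 @ $20.80 = $9,260.10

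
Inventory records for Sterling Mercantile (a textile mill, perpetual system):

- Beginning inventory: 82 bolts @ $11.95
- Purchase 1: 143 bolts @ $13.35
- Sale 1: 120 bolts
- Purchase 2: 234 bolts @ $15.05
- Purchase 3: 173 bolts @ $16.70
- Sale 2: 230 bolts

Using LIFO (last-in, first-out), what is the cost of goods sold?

Sale 1 (120) [LIFO — newest first]: 120 @ $13.35 = $1,602.00
Sale 2 (230) [LIFO — newest first]: 173 @ $16.70 + 57 @ $15.05 = $3,746.95
Total COGS = $1,602.00 + $3,746.95 = $5,348.95
Ending inventory: 82 @ $11.95 + 23 @ $13.35 + 177 @ $15.05 = $3,950.80
Check: goods available $9,299.75 = COGS $5,348.95 + ending $3,950.80

COGS = $5,348.95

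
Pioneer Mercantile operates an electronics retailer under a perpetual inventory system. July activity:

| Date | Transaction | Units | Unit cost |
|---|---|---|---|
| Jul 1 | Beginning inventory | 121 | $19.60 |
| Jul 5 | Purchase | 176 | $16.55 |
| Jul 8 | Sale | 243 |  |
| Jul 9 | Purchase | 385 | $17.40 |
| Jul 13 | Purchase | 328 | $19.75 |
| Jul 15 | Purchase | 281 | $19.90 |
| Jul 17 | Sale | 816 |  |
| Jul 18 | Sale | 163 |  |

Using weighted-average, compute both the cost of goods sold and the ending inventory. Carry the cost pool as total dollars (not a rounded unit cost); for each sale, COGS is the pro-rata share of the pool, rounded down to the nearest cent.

COGS = $22,754.30; ending inventory = $1,299.00

After Jul 1: 121 on hand, pool $2,371.60 (≈ $19.6000 each)
After Jul 5: 297 on hand, pool $5,284.40 (≈ $17.7926 each)
Jul 8, sell 243: 243/297 × $5,284.40 → $4,323.60
After Jul 9: 439 on hand, pool $7,659.80 (≈ $17.4483 each)
After Jul 13: 767 on hand, pool $14,137.80 (≈ $18.4326 each)
After Jul 15: 1048 on hand, pool $19,729.70 (≈ $18.8260 each)
Jul 17, sell 816: 816/1048 × $19,729.70 → $15,362.05
Jul 18, sell 163: 163/232 × $4,367.65 → $3,068.65
Total COGS = $4,323.60 + $15,362.05 + $3,068.65 = $22,754.30
Ending inventory (cost pool remaining) = $1,299.00
Check: goods available $24,053.30 = COGS $22,754.30 + ending $1,299.00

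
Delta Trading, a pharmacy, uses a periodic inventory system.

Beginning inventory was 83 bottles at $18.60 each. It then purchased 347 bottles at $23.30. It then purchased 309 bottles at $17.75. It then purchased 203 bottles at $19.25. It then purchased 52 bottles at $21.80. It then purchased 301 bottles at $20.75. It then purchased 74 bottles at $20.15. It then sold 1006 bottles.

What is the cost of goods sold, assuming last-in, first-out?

Sale 1 (1006) [LIFO — newest first]: 74 @ $20.15 + 301 @ $20.75 + 52 @ $21.80 + 203 @ $19.25 + 309 @ $17.75 + 67 @ $23.30 = $19,824.05
Ending inventory: 83 @ $18.60 + 280 @ $23.30 = $8,067.80

COGS = $19,824.05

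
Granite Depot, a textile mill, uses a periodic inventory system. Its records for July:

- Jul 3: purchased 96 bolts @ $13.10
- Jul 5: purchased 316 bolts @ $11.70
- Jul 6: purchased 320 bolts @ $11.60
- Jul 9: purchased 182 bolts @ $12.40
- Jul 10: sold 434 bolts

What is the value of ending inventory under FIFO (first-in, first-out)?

Jul 10, 434 sold [FIFO — oldest first]: 96 @ $13.10 + 316 @ $11.70 + 22 @ $11.60 = $5,210.00
Ending inventory: 298 @ $11.60 + 182 @ $12.40 = $5,713.60
Check: goods available $10,923.60 = COGS $5,210.00 + ending $5,713.60

Ending inventory = $5,713.60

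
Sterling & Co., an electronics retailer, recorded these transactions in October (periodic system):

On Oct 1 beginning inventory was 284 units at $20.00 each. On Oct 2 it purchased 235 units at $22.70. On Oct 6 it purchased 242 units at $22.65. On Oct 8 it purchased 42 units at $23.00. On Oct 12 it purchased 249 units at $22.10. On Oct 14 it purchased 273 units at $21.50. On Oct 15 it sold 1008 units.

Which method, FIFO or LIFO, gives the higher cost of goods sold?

LIFO

FIFO COGS: 284 @ $20.00 + 235 @ $22.70 + 242 @ $22.65 + 42 @ $23.00 + 205 @ $22.10 = $21,992.30
LIFO COGS: 273 @ $21.50 + 249 @ $22.10 + 42 @ $23.00 + 242 @ $22.65 + 202 @ $22.70 = $22,405.10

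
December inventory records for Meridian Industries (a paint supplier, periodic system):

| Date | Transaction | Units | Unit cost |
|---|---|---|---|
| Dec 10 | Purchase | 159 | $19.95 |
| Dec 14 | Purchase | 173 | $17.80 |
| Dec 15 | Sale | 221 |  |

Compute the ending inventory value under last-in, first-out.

Ending inventory = $2,214.45

Dec 15, 221 sold [LIFO — newest first]: 173 @ $17.80 + 48 @ $19.95 = $4,037.00
Ending inventory: 111 @ $19.95 = $2,214.45
Check: goods available $6,251.45 = COGS $4,037.00 + ending $2,214.45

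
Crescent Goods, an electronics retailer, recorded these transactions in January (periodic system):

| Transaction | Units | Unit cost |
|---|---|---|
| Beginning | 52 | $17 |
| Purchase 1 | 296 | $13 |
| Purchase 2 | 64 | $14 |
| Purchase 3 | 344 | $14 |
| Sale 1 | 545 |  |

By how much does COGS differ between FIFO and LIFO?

FIFO COGS: 52 @ $17 + 296 @ $13 + 64 @ $14 + 133 @ $14 = $7,490
LIFO COGS: 344 @ $14 + 64 @ $14 + 137 @ $13 = $7,493
Difference = |$7,490 − $7,493| = $3

$3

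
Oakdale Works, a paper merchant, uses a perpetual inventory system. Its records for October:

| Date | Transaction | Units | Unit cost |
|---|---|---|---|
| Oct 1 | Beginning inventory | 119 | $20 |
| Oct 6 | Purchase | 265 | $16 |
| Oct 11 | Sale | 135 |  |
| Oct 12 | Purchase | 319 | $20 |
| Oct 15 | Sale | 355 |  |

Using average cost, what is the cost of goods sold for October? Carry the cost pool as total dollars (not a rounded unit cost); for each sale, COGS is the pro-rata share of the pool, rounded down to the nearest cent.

After Oct 1: 119 on hand, pool $2,380.00 (≈ $20.0000 each)
After Oct 6: 384 on hand, pool $6,620.00 (≈ $17.2396 each)
Oct 11, sell 135: 135/384 × $6,620.00 → $2,327.34
After Oct 12: 568 on hand, pool $10,672.66 (≈ $18.7899 each)
Oct 15, sell 355: 355/568 × $10,672.66 → $6,670.41
Total COGS = $2,327.34 + $6,670.41 = $8,997.75
Ending inventory (cost pool remaining) = $4,002.25
Check: goods available $13,000.00 = COGS $8,997.75 + ending $4,002.25

COGS = $8,997.75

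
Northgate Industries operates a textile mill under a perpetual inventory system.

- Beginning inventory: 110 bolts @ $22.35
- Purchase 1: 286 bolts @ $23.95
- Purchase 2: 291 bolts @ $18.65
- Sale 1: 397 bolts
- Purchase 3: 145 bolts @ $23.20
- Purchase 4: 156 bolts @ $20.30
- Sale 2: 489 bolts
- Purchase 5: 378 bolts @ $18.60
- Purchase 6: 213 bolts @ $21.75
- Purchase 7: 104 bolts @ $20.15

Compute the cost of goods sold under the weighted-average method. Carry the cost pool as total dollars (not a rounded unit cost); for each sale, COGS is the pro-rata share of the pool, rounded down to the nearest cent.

COGS = $19,065.47

After Beginning: 110 on hand, pool $2,458.50 (≈ $22.3500 each)
After Purchase 1: 396 on hand, pool $9,308.20 (≈ $23.5056 each)
After Purchase 2: 687 on hand, pool $14,735.35 (≈ $21.4488 each)
Sale 1, sell 397: 397/687 × $14,735.35 → $8,515.18
After Purchase 3: 435 on hand, pool $9,584.17 (≈ $22.0326 each)
After Purchase 4: 591 on hand, pool $12,750.97 (≈ $21.5752 each)
Sale 2, sell 489: 489/591 × $12,750.97 → $10,550.29
After Purchase 5: 480 on hand, pool $9,231.48 (≈ $19.2323 each)
After Purchase 6: 693 on hand, pool $13,864.23 (≈ $20.0061 each)
After Purchase 7: 797 on hand, pool $15,959.83 (≈ $20.0249 each)
Total COGS = $8,515.18 + $10,550.29 = $19,065.47
Ending inventory (cost pool remaining) = $15,959.83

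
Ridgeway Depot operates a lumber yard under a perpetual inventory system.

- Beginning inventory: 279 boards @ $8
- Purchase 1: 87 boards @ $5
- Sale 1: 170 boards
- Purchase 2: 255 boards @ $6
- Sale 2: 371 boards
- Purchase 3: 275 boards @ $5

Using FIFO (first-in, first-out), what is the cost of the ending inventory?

Sale 1 (170) [FIFO — oldest first]: 170 @ $8 = $1,360
Sale 2 (371) [FIFO — oldest first]: 109 @ $8 + 87 @ $5 + 175 @ $6 = $2,357
Total COGS = $1,360 + $2,357 = $3,717
Ending inventory: 80 @ $6 + 275 @ $5 = $1,855
Check: goods available $5,572 = COGS $3,717 + ending $1,855

Ending inventory = $1,855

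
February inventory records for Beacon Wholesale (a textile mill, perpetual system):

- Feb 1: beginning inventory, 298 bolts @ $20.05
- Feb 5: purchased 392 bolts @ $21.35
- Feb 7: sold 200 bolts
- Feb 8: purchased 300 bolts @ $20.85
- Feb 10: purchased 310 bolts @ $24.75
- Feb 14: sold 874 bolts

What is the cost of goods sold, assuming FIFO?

Feb 7, 200 sold [FIFO — oldest first]: 200 @ $20.05 = $4,010.00
Feb 14, 874 sold [FIFO — oldest first]: 98 @ $20.05 + 392 @ $21.35 + 300 @ $20.85 + 84 @ $24.75 = $18,668.10
Total COGS = $4,010.00 + $18,668.10 = $22,678.10
Ending inventory: 226 @ $24.75 = $5,593.50
Check: goods available $28,271.60 = COGS $22,678.10 + ending $5,593.50

COGS = $22,678.10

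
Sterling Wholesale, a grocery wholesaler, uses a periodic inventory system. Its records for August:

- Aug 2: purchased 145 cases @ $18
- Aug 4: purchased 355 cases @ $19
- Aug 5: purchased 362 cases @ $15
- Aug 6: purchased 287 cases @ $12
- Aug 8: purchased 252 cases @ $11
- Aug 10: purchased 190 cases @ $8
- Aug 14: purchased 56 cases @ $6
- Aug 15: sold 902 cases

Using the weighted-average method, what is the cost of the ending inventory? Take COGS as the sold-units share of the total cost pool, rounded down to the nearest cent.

Ending inventory = $10,339.09

Aug 15, sell 902: 902/1647 × $22,857.00 → $12,517.91
Ending inventory (cost pool remaining) = $10,339.09
Check: goods available $22,857.00 = COGS $12,517.91 + ending $10,339.09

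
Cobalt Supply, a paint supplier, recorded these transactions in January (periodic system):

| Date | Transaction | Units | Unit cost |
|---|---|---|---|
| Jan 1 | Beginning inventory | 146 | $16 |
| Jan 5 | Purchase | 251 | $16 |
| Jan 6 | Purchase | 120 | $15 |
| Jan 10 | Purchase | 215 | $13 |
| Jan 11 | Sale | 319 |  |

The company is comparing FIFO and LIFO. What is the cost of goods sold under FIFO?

COGS = $5,104

FIFO COGS: 146 @ $16 + 173 @ $16 = $5,104
LIFO COGS: 215 @ $13 + 104 @ $15 = $4,355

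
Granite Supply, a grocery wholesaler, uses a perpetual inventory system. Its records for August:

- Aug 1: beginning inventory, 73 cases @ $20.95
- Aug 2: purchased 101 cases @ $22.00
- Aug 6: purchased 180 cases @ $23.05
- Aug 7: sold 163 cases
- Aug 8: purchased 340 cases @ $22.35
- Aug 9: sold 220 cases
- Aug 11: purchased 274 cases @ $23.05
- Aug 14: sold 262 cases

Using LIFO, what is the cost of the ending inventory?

Aug 7, 163 sold [LIFO — newest first]: 163 @ $23.05 = $3,757.15
Aug 9, 220 sold [LIFO — newest first]: 220 @ $22.35 = $4,917.00
Aug 14, 262 sold [LIFO — newest first]: 262 @ $23.05 = $6,039.10
Total COGS = $3,757.15 + $4,917.00 + $6,039.10 = $14,713.25
Ending inventory: 73 @ $20.95 + 101 @ $22.00 + 17 @ $23.05 + 120 @ $22.35 + 12 @ $23.05 = $7,101.80

Ending inventory = $7,101.80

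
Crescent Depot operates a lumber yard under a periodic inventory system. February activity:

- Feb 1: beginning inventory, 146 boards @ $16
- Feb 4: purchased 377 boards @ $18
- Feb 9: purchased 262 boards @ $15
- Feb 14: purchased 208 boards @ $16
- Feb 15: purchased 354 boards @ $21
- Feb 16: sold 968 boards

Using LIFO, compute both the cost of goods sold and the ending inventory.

Feb 16, 968 sold [LIFO — newest first]: 354 @ $21 + 208 @ $16 + 262 @ $15 + 144 @ $18 = $17,284
Ending inventory: 146 @ $16 + 233 @ $18 = $6,530

COGS = $17,284; ending inventory = $6,530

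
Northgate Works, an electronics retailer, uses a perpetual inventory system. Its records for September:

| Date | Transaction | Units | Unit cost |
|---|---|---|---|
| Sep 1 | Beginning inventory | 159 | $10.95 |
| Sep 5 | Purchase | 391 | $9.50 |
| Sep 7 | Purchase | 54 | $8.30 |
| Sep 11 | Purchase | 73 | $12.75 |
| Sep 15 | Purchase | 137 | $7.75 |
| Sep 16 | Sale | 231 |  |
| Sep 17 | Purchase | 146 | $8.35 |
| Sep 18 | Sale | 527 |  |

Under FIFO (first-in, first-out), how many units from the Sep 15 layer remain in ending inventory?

Sep 16, 231 sold [FIFO — oldest first]: 159 @ $10.95 + 72 @ $9.50 = $2,425.05
Sep 18, 527 sold [FIFO — oldest first]: 319 @ $9.50 + 54 @ $8.30 + 73 @ $12.75 + 81 @ $7.75 = $5,037.20
Total COGS = $2,425.05 + $5,037.20 = $7,462.25
Ending inventory: 56 @ $7.75 + 146 @ $8.35 = $1,653.10

56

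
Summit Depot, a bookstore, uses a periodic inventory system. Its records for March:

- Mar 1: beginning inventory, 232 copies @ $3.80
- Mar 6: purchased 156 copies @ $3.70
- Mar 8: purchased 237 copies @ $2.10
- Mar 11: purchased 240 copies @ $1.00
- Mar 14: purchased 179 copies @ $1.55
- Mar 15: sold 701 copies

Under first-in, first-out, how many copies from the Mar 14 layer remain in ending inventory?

Mar 15, 701 sold [FIFO — oldest first]: 232 @ $3.80 + 156 @ $3.70 + 237 @ $2.10 + 76 @ $1.00 = $2,032.50
Ending inventory: 164 @ $1.00 + 179 @ $1.55 = $441.45
Check: goods available $2,473.95 = COGS $2,032.50 + ending $441.45

179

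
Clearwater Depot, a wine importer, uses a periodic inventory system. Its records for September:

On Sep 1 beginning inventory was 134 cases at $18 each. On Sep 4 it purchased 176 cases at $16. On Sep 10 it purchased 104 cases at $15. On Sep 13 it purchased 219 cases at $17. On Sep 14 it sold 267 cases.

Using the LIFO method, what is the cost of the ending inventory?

Ending inventory = $6,068

Sep 14, 267 sold [LIFO — newest first]: 219 @ $17 + 48 @ $15 = $4,443
Ending inventory: 134 @ $18 + 176 @ $16 + 56 @ $15 = $6,068
Check: goods available $10,511 = COGS $4,443 + ending $6,068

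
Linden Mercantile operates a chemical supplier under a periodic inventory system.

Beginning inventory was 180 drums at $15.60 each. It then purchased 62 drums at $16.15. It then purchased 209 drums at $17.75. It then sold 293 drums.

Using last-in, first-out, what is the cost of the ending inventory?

Ending inventory = $2,464.80

Sale 1 (293) [LIFO — newest first]: 209 @ $17.75 + 62 @ $16.15 + 22 @ $15.60 = $5,054.25
Ending inventory: 158 @ $15.60 = $2,464.80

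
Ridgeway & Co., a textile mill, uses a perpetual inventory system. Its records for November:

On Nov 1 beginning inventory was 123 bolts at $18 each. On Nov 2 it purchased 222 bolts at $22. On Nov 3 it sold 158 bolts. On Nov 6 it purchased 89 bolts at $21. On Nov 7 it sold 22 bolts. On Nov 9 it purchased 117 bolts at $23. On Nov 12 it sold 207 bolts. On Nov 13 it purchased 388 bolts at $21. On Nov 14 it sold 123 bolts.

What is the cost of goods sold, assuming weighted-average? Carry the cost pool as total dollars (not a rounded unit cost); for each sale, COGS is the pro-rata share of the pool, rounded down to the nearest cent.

COGS = $10,741.78

After Nov 1: 123 on hand, pool $2,214.00 (≈ $18.0000 each)
After Nov 2: 345 on hand, pool $7,098.00 (≈ $20.5739 each)
Nov 3, sell 158: 158/345 × $7,098.00 → $3,250.67
After Nov 6: 276 on hand, pool $5,716.33 (≈ $20.7113 each)
Nov 7, sell 22: 22/276 × $5,716.33 → $455.64
After Nov 9: 371 on hand, pool $7,951.69 (≈ $21.4331 each)
Nov 12, sell 207: 207/371 × $7,951.69 → $4,436.65
After Nov 13: 552 on hand, pool $11,663.04 (≈ $21.1287 each)
Nov 14, sell 123: 123/552 × $11,663.04 → $2,598.82
Total COGS = $3,250.67 + $455.64 + $4,436.65 + $2,598.82 = $10,741.78
Ending inventory (cost pool remaining) = $9,064.22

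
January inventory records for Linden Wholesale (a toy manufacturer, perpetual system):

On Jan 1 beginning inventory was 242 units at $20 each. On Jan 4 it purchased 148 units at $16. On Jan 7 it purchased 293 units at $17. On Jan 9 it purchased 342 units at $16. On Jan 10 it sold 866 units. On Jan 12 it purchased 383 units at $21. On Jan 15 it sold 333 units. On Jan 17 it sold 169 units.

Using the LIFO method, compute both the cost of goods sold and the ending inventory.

Jan 10, 866 sold [LIFO — newest first]: 342 @ $16 + 293 @ $17 + 148 @ $16 + 83 @ $20 = $14,481
Jan 15, 333 sold [LIFO — newest first]: 333 @ $21 = $6,993
Jan 17, 169 sold [LIFO — newest first]: 50 @ $21 + 119 @ $20 = $3,430
Total COGS = $14,481 + $6,993 + $3,430 = $24,904
Ending inventory: 40 @ $20 = $800

COGS = $24,904; ending inventory = $800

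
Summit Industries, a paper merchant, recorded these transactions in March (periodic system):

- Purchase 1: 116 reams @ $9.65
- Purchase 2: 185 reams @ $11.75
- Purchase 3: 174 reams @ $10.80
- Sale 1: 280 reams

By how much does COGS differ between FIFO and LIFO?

FIFO COGS: 116 @ $9.65 + 164 @ $11.75 = $3,046.40
LIFO COGS: 174 @ $10.80 + 106 @ $11.75 = $3,124.70
Difference = |$3,046.40 − $3,124.70| = $78.30

$78.30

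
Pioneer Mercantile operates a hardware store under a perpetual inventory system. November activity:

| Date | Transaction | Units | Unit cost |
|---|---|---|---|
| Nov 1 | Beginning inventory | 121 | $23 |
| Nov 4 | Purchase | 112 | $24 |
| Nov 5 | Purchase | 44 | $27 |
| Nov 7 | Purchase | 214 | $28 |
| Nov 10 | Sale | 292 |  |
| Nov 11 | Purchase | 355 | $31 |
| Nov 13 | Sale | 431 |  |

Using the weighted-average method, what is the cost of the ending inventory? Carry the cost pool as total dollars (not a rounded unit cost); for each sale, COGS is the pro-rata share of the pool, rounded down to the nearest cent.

After Nov 1: 121 on hand, pool $2,783.00 (≈ $23.0000 each)
After Nov 4: 233 on hand, pool $5,471.00 (≈ $23.4807 each)
After Nov 5: 277 on hand, pool $6,659.00 (≈ $24.0397 each)
After Nov 7: 491 on hand, pool $12,651.00 (≈ $25.7658 each)
Nov 10, sell 292: 292/491 × $12,651.00 → $7,523.60
After Nov 11: 554 on hand, pool $16,132.40 (≈ $29.1199 each)
Nov 13, sell 431: 431/554 × $16,132.40 → $12,550.65
Total COGS = $7,523.60 + $12,550.65 = $20,074.25
Ending inventory (cost pool remaining) = $3,581.75

Ending inventory = $3,581.75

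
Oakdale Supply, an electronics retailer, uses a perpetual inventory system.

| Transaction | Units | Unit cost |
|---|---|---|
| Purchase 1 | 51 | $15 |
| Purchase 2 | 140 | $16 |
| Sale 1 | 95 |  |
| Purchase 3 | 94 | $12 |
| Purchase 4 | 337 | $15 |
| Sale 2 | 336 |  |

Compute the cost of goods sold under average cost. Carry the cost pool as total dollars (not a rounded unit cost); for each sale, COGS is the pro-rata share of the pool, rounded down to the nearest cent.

COGS = $6,399.70

After Purchase 1: 51 on hand, pool $765.00 (≈ $15.0000 each)
After Purchase 2: 191 on hand, pool $3,005.00 (≈ $15.7330 each)
Sale 1, sell 95: 95/191 × $3,005.00 → $1,494.63
After Purchase 3: 190 on hand, pool $2,638.37 (≈ $13.8862 each)
After Purchase 4: 527 on hand, pool $7,693.37 (≈ $14.5984 each)
Sale 2, sell 336: 336/527 × $7,693.37 → $4,905.07
Total COGS = $1,494.63 + $4,905.07 = $6,399.70
Ending inventory (cost pool remaining) = $2,788.30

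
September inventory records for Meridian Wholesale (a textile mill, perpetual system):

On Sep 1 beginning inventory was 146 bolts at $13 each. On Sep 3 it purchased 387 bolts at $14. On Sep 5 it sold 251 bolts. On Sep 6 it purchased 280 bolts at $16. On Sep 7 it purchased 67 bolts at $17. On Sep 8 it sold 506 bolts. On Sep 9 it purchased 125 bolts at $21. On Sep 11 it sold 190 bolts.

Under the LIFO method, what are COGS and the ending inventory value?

COGS = $14,806; ending inventory = $754

Sep 5, 251 sold [LIFO — newest first]: 251 @ $14 = $3,514
Sep 8, 506 sold [LIFO — newest first]: 67 @ $17 + 280 @ $16 + 136 @ $14 + 23 @ $13 = $7,822
Sep 11, 190 sold [LIFO — newest first]: 125 @ $21 + 65 @ $13 = $3,470
Total COGS = $3,514 + $7,822 + $3,470 = $14,806
Ending inventory: 58 @ $13 = $754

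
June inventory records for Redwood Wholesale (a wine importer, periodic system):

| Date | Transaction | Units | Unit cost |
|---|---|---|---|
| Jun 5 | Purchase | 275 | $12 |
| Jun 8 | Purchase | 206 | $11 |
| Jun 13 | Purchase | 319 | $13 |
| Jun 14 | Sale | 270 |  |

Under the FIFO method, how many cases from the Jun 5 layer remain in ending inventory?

Jun 14, 270 sold [FIFO — oldest first]: 270 @ $12 = $3,240
Ending inventory: 5 @ $12 + 206 @ $11 + 319 @ $13 = $6,473

5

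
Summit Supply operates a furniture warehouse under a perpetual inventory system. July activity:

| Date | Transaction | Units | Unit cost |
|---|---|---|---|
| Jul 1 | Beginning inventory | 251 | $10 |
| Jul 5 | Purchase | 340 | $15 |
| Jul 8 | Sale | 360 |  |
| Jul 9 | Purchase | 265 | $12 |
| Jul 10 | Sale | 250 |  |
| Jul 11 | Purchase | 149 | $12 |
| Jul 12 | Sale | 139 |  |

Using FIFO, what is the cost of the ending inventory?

Ending inventory = $3,072

Jul 8, 360 sold [FIFO — oldest first]: 251 @ $10 + 109 @ $15 = $4,145
Jul 10, 250 sold [FIFO — oldest first]: 231 @ $15 + 19 @ $12 = $3,693
Jul 12, 139 sold [FIFO — oldest first]: 139 @ $12 = $1,668
Total COGS = $4,145 + $3,693 + $1,668 = $9,506
Ending inventory: 107 @ $12 + 149 @ $12 = $3,072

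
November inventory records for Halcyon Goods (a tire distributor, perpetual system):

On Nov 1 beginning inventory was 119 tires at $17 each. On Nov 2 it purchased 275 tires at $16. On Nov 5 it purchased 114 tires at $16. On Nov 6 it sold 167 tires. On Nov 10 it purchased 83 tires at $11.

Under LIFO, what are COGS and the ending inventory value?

COGS = $2,672; ending inventory = $6,488

Nov 6, 167 sold [LIFO — newest first]: 114 @ $16 + 53 @ $16 = $2,672
Ending inventory: 119 @ $17 + 222 @ $16 + 83 @ $11 = $6,488
Check: goods available $9,160 = COGS $2,672 + ending $6,488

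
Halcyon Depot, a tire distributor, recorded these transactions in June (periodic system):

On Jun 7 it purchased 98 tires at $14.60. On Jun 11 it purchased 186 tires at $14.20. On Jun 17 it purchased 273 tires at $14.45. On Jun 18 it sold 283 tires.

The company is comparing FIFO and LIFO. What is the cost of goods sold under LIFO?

COGS = $4,086.85

FIFO COGS: 98 @ $14.60 + 185 @ $14.20 = $4,057.80
LIFO COGS: 273 @ $14.45 + 10 @ $14.20 = $4,086.85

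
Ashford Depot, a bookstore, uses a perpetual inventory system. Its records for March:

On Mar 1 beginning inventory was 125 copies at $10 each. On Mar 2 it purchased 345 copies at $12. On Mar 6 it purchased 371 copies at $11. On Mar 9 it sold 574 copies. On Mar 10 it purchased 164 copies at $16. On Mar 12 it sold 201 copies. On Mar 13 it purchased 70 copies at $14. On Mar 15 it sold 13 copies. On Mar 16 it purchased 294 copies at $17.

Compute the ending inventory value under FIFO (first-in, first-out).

Ending inventory = $9,185

Mar 9, 574 sold [FIFO — oldest first]: 125 @ $10 + 345 @ $12 + 104 @ $11 = $6,534
Mar 12, 201 sold [FIFO — oldest first]: 201 @ $11 = $2,211
Mar 15, 13 sold [FIFO — oldest first]: 13 @ $11 = $143
Total COGS = $6,534 + $2,211 + $143 = $8,888
Ending inventory: 53 @ $11 + 164 @ $16 + 70 @ $14 + 294 @ $17 = $9,185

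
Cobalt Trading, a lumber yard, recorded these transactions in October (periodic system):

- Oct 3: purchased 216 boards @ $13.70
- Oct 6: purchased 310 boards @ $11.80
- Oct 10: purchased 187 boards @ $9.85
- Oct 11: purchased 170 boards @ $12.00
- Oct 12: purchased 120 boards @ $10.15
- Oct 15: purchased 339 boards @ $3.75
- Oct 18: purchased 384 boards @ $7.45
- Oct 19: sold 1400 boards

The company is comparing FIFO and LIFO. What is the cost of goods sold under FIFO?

COGS = $13,420.50

FIFO COGS: 216 @ $13.70 + 310 @ $11.80 + 187 @ $9.85 + 170 @ $12.00 + 120 @ $10.15 + 339 @ $3.75 + 58 @ $7.45 = $13,420.50
LIFO COGS: 384 @ $7.45 + 339 @ $3.75 + 120 @ $10.15 + 170 @ $12.00 + 187 @ $9.85 + 200 @ $11.80 = $11,592.00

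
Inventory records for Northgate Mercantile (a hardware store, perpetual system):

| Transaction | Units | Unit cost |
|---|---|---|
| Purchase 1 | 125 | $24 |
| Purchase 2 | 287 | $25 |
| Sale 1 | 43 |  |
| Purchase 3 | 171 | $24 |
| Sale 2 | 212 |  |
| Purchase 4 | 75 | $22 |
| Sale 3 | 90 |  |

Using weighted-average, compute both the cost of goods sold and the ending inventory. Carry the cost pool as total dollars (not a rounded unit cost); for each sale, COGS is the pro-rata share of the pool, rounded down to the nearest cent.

After Purchase 1: 125 on hand, pool $3,000.00 (≈ $24.0000 each)
After Purchase 2: 412 on hand, pool $10,175.00 (≈ $24.6966 each)
Sale 1, sell 43: 43/412 × $10,175.00 → $1,061.95
After Purchase 3: 540 on hand, pool $13,217.05 (≈ $24.4760 each)
Sale 2, sell 212: 212/540 × $13,217.05 → $5,188.91
After Purchase 4: 403 on hand, pool $9,678.14 (≈ $24.0152 each)
Sale 3, sell 90: 90/403 × $9,678.14 → $2,161.37
Total COGS = $1,061.95 + $5,188.91 + $2,161.37 = $8,412.23
Ending inventory (cost pool remaining) = $7,516.77
Check: goods available $15,929.00 = COGS $8,412.23 + ending $7,516.77

COGS = $8,412.23; ending inventory = $7,516.77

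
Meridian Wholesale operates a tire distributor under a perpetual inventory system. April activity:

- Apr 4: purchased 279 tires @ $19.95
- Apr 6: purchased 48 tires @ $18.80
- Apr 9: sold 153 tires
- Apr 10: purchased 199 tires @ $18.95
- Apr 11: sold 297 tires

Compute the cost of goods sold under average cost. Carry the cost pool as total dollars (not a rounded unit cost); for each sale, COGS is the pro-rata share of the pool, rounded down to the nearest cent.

COGS = $8,769.83

After Apr 4: 279 on hand, pool $5,566.05 (≈ $19.9500 each)
After Apr 6: 327 on hand, pool $6,468.45 (≈ $19.7812 each)
Apr 9, sell 153: 153/327 × $6,468.45 → $3,026.52
After Apr 10: 373 on hand, pool $7,212.98 (≈ $19.3377 each)
Apr 11, sell 297: 297/373 × $7,212.98 → $5,743.31
Total COGS = $3,026.52 + $5,743.31 = $8,769.83
Ending inventory (cost pool remaining) = $1,469.67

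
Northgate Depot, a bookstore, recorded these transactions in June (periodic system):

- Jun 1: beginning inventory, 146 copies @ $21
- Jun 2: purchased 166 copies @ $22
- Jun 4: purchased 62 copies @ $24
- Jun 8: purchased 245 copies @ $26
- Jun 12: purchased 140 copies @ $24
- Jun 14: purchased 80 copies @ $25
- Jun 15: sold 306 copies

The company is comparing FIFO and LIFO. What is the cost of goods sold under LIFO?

FIFO COGS: 146 @ $21 + 160 @ $22 = $6,586
LIFO COGS: 80 @ $25 + 140 @ $24 + 86 @ $26 = $7,596

COGS = $7,596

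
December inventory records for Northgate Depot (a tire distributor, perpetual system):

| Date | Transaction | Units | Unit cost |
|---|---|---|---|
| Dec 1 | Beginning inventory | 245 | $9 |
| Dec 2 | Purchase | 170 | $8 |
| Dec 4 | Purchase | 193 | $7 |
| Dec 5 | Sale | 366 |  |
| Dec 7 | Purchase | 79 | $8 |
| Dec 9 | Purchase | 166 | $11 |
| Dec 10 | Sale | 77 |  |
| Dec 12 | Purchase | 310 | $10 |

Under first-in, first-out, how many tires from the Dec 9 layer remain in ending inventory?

Dec 5, 366 sold [FIFO — oldest first]: 245 @ $9 + 121 @ $8 = $3,173
Dec 10, 77 sold [FIFO — oldest first]: 49 @ $8 + 28 @ $7 = $588
Total COGS = $3,173 + $588 = $3,761
Ending inventory: 165 @ $7 + 79 @ $8 + 166 @ $11 + 310 @ $10 = $6,713
Check: goods available $10,474 = COGS $3,761 + ending $6,713

166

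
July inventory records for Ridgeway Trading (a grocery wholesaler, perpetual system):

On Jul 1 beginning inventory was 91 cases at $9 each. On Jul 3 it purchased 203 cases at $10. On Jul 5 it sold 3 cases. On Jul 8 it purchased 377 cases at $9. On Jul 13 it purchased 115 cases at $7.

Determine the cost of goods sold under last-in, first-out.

COGS = $30

Jul 5, 3 sold [LIFO — newest first]: 3 @ $10 = $30
Ending inventory: 91 @ $9 + 200 @ $10 + 377 @ $9 + 115 @ $7 = $7,017
Check: goods available $7,047 = COGS $30 + ending $7,017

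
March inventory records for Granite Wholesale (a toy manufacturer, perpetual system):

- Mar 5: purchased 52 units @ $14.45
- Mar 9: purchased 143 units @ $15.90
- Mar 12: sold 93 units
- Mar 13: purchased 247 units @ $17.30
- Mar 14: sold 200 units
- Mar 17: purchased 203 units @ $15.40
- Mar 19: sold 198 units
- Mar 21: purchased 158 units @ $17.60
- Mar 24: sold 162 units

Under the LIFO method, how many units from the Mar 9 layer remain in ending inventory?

50

Mar 12, 93 sold [LIFO — newest first]: 93 @ $15.90 = $1,478.70
Mar 14, 200 sold [LIFO — newest first]: 200 @ $17.30 = $3,460.00
Mar 19, 198 sold [LIFO — newest first]: 198 @ $15.40 = $3,049.20
Mar 24, 162 sold [LIFO — newest first]: 158 @ $17.60 + 4 @ $15.40 = $2,842.40
Total COGS = $1,478.70 + $3,460.00 + $3,049.20 + $2,842.40 = $10,830.30
Ending inventory: 52 @ $14.45 + 50 @ $15.90 + 47 @ $17.30 + 1 @ $15.40 = $2,374.90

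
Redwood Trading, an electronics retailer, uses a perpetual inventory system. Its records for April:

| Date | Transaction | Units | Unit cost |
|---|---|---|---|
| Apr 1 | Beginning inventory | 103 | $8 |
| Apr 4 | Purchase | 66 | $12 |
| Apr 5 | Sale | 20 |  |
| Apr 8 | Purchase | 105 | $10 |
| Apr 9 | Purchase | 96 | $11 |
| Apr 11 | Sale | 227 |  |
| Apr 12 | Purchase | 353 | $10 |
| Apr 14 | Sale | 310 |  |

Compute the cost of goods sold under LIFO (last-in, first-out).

COGS = $5,758

Apr 5, 20 sold [LIFO — newest first]: 20 @ $12 = $240
Apr 11, 227 sold [LIFO — newest first]: 96 @ $11 + 105 @ $10 + 26 @ $12 = $2,418
Apr 14, 310 sold [LIFO — newest first]: 310 @ $10 = $3,100
Total COGS = $240 + $2,418 + $3,100 = $5,758
Ending inventory: 103 @ $8 + 20 @ $12 + 43 @ $10 = $1,494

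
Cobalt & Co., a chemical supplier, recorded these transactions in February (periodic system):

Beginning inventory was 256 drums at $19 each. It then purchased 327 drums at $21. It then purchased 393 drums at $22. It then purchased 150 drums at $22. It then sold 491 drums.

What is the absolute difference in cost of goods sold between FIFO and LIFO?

FIFO COGS: 256 @ $19 + 235 @ $21 = $9,799
LIFO COGS: 150 @ $22 + 341 @ $22 = $10,802
Difference = |$9,799 − $10,802| = $1,003

$1,003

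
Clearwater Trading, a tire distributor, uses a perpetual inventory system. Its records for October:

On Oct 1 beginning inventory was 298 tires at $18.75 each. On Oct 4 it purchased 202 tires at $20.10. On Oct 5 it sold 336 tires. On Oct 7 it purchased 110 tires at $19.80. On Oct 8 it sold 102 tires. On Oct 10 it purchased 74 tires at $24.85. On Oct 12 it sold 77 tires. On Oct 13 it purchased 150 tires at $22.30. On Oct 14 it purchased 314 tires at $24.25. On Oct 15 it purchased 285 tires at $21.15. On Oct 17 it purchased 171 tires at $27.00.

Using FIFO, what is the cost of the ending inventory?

Ending inventory = $25,324.15

Oct 5, 336 sold [FIFO — oldest first]: 298 @ $18.75 + 38 @ $20.10 = $6,351.30
Oct 8, 102 sold [FIFO — oldest first]: 102 @ $20.10 = $2,050.20
Oct 12, 77 sold [FIFO — oldest first]: 62 @ $20.10 + 15 @ $19.80 = $1,543.20
Total COGS = $6,351.30 + $2,050.20 + $1,543.20 = $9,944.70
Ending inventory: 95 @ $19.80 + 74 @ $24.85 + 150 @ $22.30 + 314 @ $24.25 + 285 @ $21.15 + 171 @ $27.00 = $25,324.15
Check: goods available $35,268.85 = COGS $9,944.70 + ending $25,324.15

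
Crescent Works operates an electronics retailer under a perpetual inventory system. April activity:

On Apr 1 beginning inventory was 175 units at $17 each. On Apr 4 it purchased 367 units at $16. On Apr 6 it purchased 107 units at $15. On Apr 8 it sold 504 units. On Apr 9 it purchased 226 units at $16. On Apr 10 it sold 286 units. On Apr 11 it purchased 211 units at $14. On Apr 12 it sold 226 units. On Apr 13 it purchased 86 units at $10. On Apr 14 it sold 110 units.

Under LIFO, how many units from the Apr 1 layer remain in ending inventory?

Apr 8, 504 sold [LIFO — newest first]: 107 @ $15 + 367 @ $16 + 30 @ $17 = $7,987
Apr 10, 286 sold [LIFO — newest first]: 226 @ $16 + 60 @ $17 = $4,636
Apr 12, 226 sold [LIFO — newest first]: 211 @ $14 + 15 @ $17 = $3,209
Apr 14, 110 sold [LIFO — newest first]: 86 @ $10 + 24 @ $17 = $1,268
Total COGS = $7,987 + $4,636 + $3,209 + $1,268 = $17,100
Ending inventory: 46 @ $17 = $782
Check: goods available $17,882 = COGS $17,100 + ending $782

46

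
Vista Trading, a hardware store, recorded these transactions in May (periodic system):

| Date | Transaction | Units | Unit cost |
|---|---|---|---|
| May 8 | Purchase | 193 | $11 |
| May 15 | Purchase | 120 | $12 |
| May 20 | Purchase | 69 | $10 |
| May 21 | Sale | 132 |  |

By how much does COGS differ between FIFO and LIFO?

FIFO COGS: 132 @ $11 = $1,452
LIFO COGS: 69 @ $10 + 63 @ $12 = $1,446
Difference = |$1,452 − $1,446| = $6

$6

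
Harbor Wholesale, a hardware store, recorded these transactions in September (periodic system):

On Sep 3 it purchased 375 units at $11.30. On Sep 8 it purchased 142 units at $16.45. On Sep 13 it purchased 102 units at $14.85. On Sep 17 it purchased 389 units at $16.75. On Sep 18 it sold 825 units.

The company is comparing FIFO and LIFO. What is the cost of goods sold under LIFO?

COGS = $12,535.95

FIFO COGS: 375 @ $11.30 + 142 @ $16.45 + 102 @ $14.85 + 206 @ $16.75 = $11,538.60
LIFO COGS: 389 @ $16.75 + 102 @ $14.85 + 142 @ $16.45 + 192 @ $11.30 = $12,535.95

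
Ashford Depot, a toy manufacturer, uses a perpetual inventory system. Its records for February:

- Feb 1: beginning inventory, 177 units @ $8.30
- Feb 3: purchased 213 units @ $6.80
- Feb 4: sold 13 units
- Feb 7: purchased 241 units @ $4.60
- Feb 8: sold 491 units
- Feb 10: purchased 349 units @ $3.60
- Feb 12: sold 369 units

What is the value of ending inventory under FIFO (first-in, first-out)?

Feb 4, 13 sold [FIFO — oldest first]: 13 @ $8.30 = $107.90
Feb 8, 491 sold [FIFO — oldest first]: 164 @ $8.30 + 213 @ $6.80 + 114 @ $4.60 = $3,334.00
Feb 12, 369 sold [FIFO — oldest first]: 127 @ $4.60 + 242 @ $3.60 = $1,455.40
Total COGS = $107.90 + $3,334.00 + $1,455.40 = $4,897.30
Ending inventory: 107 @ $3.60 = $385.20

Ending inventory = $385.20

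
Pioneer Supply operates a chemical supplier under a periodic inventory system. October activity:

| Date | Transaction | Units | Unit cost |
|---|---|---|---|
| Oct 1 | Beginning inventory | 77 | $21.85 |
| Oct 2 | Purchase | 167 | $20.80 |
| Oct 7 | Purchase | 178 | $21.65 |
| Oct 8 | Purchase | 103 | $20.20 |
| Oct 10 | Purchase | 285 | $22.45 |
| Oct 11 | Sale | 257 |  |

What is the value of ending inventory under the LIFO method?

Ending inventory = $11,718.95

Oct 11, 257 sold [LIFO — newest first]: 257 @ $22.45 = $5,769.65
Ending inventory: 77 @ $21.85 + 167 @ $20.80 + 178 @ $21.65 + 103 @ $20.20 + 28 @ $22.45 = $11,718.95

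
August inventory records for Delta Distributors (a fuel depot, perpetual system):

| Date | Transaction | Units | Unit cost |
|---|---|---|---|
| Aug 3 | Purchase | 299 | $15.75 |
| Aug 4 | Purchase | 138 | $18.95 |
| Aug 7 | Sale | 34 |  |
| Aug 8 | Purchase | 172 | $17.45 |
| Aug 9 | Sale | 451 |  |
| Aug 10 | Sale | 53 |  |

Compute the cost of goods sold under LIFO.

COGS = $9,207.50

Aug 7, 34 sold [LIFO — newest first]: 34 @ $18.95 = $644.30
Aug 9, 451 sold [LIFO — newest first]: 172 @ $17.45 + 104 @ $18.95 + 175 @ $15.75 = $7,728.45
Aug 10, 53 sold [LIFO — newest first]: 53 @ $15.75 = $834.75
Total COGS = $644.30 + $7,728.45 + $834.75 = $9,207.50
Ending inventory: 71 @ $15.75 = $1,118.25
Check: goods available $10,325.75 = COGS $9,207.50 + ending $1,118.25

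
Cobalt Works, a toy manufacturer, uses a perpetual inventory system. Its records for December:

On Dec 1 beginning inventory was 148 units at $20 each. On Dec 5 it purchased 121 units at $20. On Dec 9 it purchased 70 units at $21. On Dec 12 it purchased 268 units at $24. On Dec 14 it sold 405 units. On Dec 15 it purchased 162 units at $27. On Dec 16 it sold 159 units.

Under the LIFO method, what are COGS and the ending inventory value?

Dec 14, 405 sold [LIFO — newest first]: 268 @ $24 + 70 @ $21 + 67 @ $20 = $9,242
Dec 16, 159 sold [LIFO — newest first]: 159 @ $27 = $4,293
Total COGS = $9,242 + $4,293 = $13,535
Ending inventory: 148 @ $20 + 54 @ $20 + 3 @ $27 = $4,121

COGS = $13,535; ending inventory = $4,121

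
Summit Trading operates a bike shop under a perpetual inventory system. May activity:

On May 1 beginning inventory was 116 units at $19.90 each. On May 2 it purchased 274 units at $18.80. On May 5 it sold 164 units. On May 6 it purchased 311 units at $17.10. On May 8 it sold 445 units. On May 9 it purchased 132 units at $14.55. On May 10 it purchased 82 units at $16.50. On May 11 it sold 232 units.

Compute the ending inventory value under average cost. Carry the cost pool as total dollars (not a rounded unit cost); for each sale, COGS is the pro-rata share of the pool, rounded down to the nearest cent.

Ending inventory = $1,191.09

After May 1: 116 on hand, pool $2,308.40 (≈ $19.9000 each)
After May 2: 390 on hand, pool $7,459.60 (≈ $19.1272 each)
May 5, sell 164: 164/390 × $7,459.60 → $3,136.85
After May 6: 537 on hand, pool $9,640.85 (≈ $17.9532 each)
May 8, sell 445: 445/537 × $9,640.85 → $7,989.15
After May 9: 224 on hand, pool $3,572.30 (≈ $15.9478 each)
After May 10: 306 on hand, pool $4,925.30 (≈ $16.0958 each)
May 11, sell 232: 232/306 × $4,925.30 → $3,734.21
Total COGS = $3,136.85 + $7,989.15 + $3,734.21 = $14,860.21
Ending inventory (cost pool remaining) = $1,191.09
Check: goods available $16,051.30 = COGS $14,860.21 + ending $1,191.09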